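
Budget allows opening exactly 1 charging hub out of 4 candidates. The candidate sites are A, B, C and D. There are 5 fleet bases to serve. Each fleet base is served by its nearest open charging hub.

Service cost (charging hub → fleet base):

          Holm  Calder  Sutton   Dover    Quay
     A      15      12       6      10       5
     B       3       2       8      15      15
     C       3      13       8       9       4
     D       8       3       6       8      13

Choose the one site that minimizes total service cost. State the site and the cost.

Choose C only; total service cost 37.

With exactly 1 open, each fleet base uses its cheapest among the chosen.
{C}: Holm→C 3, Calder→C 13, Sutton→C 8, Dover→C 9, Quay→C 4. Service cost 37.
{D}: service cost 38
{B}: service cost 43
Among all 4 size-1 choices, {C} is lowest.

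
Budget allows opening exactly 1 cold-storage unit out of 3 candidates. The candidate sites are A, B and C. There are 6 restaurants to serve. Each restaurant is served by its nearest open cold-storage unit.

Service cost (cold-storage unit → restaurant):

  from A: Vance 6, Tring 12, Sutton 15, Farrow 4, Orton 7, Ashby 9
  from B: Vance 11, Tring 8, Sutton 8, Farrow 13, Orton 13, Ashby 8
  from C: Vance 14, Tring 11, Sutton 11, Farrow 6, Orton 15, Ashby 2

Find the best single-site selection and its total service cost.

Choose A only; total service cost 53.

With exactly 1 open, each restaurant uses its cheapest among the chosen.
{A}: Vance→A 6, Tring→A 12, Sutton→A 15, Farrow→A 4, Orton→A 7, Ashby→A 9. Service cost 53.
{C}: service cost 59
{B}: service cost 61
Among all 3 size-1 choices, {A} is lowest.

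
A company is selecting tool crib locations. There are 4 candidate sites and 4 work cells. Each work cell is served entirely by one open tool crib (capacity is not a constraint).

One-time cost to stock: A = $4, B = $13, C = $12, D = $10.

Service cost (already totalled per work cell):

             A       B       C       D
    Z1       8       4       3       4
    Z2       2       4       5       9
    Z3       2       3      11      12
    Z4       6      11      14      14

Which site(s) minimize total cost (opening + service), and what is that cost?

Open A only; minimum total cost 22.

For any fixed open set, each work cell goes to its cheapest open site; total = fixed + service.
{A}: Z1→A 8, Z2→A 2, Z3→A 2, Z4→A 6. Service 18; fixed 4; total 22.
{A, D}: service 14 + fixed 14 = 28
{A, C}: service 13 + fixed 16 = 29
{A, B, C, D}: service 13 + fixed 39 = 52
No other subset beats 22.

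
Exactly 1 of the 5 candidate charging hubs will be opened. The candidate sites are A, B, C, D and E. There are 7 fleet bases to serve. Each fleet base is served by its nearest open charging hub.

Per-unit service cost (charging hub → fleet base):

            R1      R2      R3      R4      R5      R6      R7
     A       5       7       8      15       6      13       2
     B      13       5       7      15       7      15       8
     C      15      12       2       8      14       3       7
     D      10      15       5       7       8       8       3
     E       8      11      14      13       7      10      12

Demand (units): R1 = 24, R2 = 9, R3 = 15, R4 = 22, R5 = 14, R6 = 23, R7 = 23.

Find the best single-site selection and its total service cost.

With exactly 1 open, each fleet base uses its cheapest among the chosen.
{D}: R1→D 10·24=240, R2→D 15·9=135, R3→D 5·15=75, R4→D 7·22=154, R5→D 8·14=112, R6→D 8·23=184, R7→D 3·23=69. Service cost 969.
{A}: service cost 1062
{C}: service cost 1100
Among all 5 size-1 choices, {D} is lowest.

Choose D only; total service cost 969.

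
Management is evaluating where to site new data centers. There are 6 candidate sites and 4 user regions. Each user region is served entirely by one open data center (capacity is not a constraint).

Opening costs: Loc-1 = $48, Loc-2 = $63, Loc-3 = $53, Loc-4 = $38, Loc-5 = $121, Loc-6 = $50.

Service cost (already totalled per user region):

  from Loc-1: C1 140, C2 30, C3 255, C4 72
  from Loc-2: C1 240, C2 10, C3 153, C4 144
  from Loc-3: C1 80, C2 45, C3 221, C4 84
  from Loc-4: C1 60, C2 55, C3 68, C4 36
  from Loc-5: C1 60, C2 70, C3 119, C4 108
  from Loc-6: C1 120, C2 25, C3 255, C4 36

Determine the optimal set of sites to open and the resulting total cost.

Open Loc-4 only; minimum total cost 257.

For any fixed open set, each user region goes to its cheapest open site; total = fixed + service.
{Loc-4}: C1→Loc-4 60, C2→Loc-4 55, C3→Loc-4 68, C4→Loc-4 36. Service 219; fixed 38; total 257.
{Loc-2, Loc-4}: C1→Loc-4 60, C2→Loc-2 10, C3→Loc-4 68, C4→Loc-4 36. Service 174; fixed 101; total 275.
{Loc-4, Loc-6}: service 189 + fixed 88 = 277
{Loc-1, Loc-2, Loc-3, Loc-4, Loc-5, Loc-6}: service 174 + fixed 373 = 547
No other subset beats 257.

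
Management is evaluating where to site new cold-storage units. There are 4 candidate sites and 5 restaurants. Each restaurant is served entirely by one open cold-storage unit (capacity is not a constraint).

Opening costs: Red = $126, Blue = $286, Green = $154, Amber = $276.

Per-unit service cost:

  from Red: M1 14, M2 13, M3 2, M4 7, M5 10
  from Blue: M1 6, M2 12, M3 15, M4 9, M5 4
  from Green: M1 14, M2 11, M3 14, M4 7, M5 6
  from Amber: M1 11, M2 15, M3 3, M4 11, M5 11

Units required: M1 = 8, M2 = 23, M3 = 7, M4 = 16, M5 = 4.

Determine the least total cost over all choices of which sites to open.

For any fixed open set, each restaurant goes to its cheapest open site; total = fixed + service.
{Red}: M1→Red 14·8=112, M2→Red 13·23=299, M3→Red 2·7=14, M4→Red 7·16=112, M5→Red 10·4=40. Service 577; fixed 126; total 703.
{Green}: service 599 + fixed 154 = 753
{Red, Green}: M1→Red 14·8=112, M2→Green 11·23=253, M3→Red 2·7=14, M4→Red 7·16=112, M5→Green 6·4=24. Service 515; fixed 280; total 795.
{Red, Blue, Green, Amber}: M1→Blue 6·8=48, M2→Green 11·23=253, M3→Red 2·7=14, M4→Red 7·16=112, M5→Blue 4·4=16. Service 443; fixed 842; total 1285.
No other subset beats 703.

Minimum total cost: 703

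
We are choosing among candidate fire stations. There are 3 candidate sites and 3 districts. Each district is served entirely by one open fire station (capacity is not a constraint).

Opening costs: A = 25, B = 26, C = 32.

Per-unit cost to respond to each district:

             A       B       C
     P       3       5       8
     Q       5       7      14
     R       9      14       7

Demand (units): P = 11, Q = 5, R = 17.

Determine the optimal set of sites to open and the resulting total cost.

For any fixed open set, each district goes to its cheapest open site; total = fixed + service.
{A, C}: P→A 3·11=33, Q→A 5·5=25, R→C 7·17=119. Service 177; fixed 57; total 234.
{A}: service 211 + fixed 25 = 236
{A, B, C}: P→A 3·11=33, Q→A 5·5=25, R→C 7·17=119. Service 177; fixed 83; total 260.
No other subset beats 234.

Open A and C; minimum total cost 234.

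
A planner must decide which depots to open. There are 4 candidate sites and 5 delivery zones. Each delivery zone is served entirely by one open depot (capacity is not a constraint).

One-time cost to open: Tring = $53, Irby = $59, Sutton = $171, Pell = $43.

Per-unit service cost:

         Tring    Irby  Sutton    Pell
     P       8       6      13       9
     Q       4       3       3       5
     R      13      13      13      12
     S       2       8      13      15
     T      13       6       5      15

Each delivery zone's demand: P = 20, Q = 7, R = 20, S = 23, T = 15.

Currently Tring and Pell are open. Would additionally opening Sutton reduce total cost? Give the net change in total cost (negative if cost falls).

No — net change +44 (cost rises by 44).

Current service cost with {Tring, Pell}: 669.
Adding Sutton: each delivery zone re-picks its cheapest; new service cost 542, saving 127.
Extra fixed cost: 171. Net change = 171 − 127 = 44.
(Totals: 765 → 809.)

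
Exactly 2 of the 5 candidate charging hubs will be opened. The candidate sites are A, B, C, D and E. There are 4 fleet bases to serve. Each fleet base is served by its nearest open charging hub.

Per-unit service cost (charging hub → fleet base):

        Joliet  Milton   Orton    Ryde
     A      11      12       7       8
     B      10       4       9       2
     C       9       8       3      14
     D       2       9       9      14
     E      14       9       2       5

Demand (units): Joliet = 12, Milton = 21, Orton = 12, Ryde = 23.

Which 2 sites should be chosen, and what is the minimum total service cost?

Choose B and D; total service cost 262.

With exactly 2 open, each fleet base uses its cheapest among the chosen.
{B, D}: Joliet→D 2·12=24, Milton→B 4·21=84, Orton→B 9·12=108, Ryde→B 2·23=46. Service cost 262.
{B, C}: service cost 274
{B, E}: service cost 274
Among all 10 size-2 choices, {B, D} is lowest.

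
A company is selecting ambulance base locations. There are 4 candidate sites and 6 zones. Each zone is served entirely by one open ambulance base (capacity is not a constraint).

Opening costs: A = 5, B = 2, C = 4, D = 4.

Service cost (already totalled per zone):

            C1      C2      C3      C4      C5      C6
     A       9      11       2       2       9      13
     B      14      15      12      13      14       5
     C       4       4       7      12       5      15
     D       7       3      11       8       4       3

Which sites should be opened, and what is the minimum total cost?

For any fixed open set, each zone goes to its cheapest open site; total = fixed + service.
{A, D}: C1→D 7, C2→D 3, C3→A 2, C4→A 2, C5→D 4, C6→D 3. Service 21; fixed 9; total 30.
{A, C, D}: service 18 + fixed 13 = 31
{A, B, D}: C1→D 7, C2→D 3, C3→A 2, C4→A 2, C5→D 4, C6→D 3. Service 21; fixed 11; total 32.
{A, B, C, D}: service 18 + fixed 15 = 33
No other subset beats 30.

Open A and D; minimum total cost 30.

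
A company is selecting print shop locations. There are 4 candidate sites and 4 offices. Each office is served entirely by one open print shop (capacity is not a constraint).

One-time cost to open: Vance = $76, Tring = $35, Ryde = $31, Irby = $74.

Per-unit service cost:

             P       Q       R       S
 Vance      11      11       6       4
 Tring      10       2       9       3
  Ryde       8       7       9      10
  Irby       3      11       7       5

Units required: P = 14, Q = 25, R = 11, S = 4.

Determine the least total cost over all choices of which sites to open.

For any fixed open set, each office goes to its cheapest open site; total = fixed + service.
{Tring, Irby}: P→Irby 3·14=42, Q→Tring 2·25=50, R→Irby 7·11=77, S→Tring 3·4=12. Service 181; fixed 109; total 290.
{Tring, Ryde, Irby}: P→Irby 3·14=42, Q→Tring 2·25=50, R→Irby 7·11=77, S→Tring 3·4=12. Service 181; fixed 140; total 321.
{Tring}: service 301 + fixed 35 = 336
{Vance, Tring, Ryde, Irby}: service 170 + fixed 216 = 386
(All 15 nonempty subsets were checked; Tring and Irby is lowest.)

Minimum total cost: 290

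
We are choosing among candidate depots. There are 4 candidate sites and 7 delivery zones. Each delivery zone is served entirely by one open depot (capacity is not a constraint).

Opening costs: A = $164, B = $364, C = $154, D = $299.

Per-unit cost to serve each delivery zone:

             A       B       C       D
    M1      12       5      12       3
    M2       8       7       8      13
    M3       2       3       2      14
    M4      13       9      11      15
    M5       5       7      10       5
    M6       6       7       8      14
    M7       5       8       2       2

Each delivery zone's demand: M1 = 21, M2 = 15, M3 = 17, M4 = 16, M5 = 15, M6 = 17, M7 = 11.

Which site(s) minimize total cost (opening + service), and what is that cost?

For any fixed open set, each delivery zone goes to its cheapest open site; total = fixed + service.
{A}: M1→A 12·21=252, M2→A 8·15=120, M3→A 2·17=34, M4→A 13·16=208, M5→A 5·15=75, M6→A 6·17=102, M7→A 5·11=55. Service 846; fixed 164; total 1010.
{C}: service 890 + fixed 154 = 1044
{C, D}: M1→D 3·21=63, M2→C 8·15=120, M3→C 2·17=34, M4→C 11·16=176, M5→D 5·15=75, M6→C 8·17=136, M7→C 2·11=22. Service 626; fixed 453; total 1079.
{A, B, C, D}: M1→D 3·21=63, M2→B 7·15=105, M3→A 2·17=34, M4→B 9·16=144, M5→A 5·15=75, M6→A 6·17=102, M7→C 2·11=22. Service 545; fixed 981; total 1526.
(All 15 nonempty subsets were checked; A only is lowest.)

Open A only; minimum total cost 1010.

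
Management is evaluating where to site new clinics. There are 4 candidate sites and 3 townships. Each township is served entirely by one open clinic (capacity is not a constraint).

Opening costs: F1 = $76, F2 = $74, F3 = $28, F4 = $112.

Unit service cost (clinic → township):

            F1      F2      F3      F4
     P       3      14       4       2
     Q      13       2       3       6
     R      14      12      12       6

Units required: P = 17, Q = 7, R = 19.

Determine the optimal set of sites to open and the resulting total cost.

For any fixed open set, each township goes to its cheapest open site; total = fixed + service.
{F4}: P→F4 2·17=34, Q→F4 6·7=42, R→F4 6·19=114. Service 190; fixed 112; total 302.
{F3, F4}: service 169 + fixed 140 = 309
{F3}: P→F3 4·17=68, Q→F3 3·7=21, R→F3 12·19=228. Service 317; fixed 28; total 345.
{F1, F2, F3, F4}: service 162 + fixed 290 = 452
No other subset beats 302.

Open F4 only; minimum total cost 302.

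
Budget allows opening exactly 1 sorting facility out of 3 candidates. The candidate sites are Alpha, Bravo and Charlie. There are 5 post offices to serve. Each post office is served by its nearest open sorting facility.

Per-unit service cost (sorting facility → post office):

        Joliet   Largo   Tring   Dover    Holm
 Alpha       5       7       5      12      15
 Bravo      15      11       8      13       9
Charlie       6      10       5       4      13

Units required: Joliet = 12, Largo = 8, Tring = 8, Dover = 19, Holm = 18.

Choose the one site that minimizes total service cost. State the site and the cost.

With exactly 1 open, each post office uses its cheapest among the chosen.
{Charlie}: Joliet→Charlie 6·12=72, Largo→Charlie 10·8=80, Tring→Charlie 5·8=40, Dover→Charlie 4·19=76, Holm→Charlie 13·18=234. Service cost 502.
{Alpha}: service cost 654
{Bravo}: service cost 741
Among all 3 size-1 choices, {Charlie} is lowest.

Choose Charlie only; total service cost 502.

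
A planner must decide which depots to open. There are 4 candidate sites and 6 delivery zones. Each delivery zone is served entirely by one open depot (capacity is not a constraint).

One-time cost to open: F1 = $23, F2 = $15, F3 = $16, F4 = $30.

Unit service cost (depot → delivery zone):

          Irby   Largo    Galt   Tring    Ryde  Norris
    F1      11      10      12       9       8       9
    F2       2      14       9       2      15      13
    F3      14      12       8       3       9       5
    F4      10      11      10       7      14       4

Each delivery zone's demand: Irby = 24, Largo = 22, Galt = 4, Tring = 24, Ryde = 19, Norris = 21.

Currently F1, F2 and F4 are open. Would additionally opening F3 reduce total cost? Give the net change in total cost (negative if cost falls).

Current service cost with {F1, F2, F4}: 588.
Adding F3: each delivery zone re-picks its cheapest; new service cost 584, saving 4.
Extra fixed cost: 16. Net change = 16 − 4 = 12.
(Totals: 656 → 668.)

No — net change +12 (cost rises by 12).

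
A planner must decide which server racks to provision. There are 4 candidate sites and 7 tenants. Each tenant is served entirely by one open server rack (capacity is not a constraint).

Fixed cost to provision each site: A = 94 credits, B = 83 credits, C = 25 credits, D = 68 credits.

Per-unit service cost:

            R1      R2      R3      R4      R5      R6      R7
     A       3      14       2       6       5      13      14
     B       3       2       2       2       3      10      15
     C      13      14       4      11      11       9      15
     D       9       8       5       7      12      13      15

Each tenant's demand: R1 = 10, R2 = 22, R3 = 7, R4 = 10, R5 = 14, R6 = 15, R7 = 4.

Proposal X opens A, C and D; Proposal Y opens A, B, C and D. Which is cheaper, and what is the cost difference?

Proposal Y is cheaper by 117.

Proposal X: {A, C, D}: R1→A 3·10=30, R2→D 8·22=176, R3→A 2·7=14, R4→A 6·10=60, R5→A 5·14=70, R6→C 9·15=135, R7→A 14·4=56. Service 541; fixed 187; total 728.
Proposal Y: {A, B, C, D}: R1→A 3·10=30, R2→B 2·22=44, R3→A 2·7=14, R4→B 2·10=20, R5→B 3·14=42, R6→C 9·15=135, R7→A 14·4=56. Service 341; fixed 270; total 611.
Difference: |728 − 611| = 117.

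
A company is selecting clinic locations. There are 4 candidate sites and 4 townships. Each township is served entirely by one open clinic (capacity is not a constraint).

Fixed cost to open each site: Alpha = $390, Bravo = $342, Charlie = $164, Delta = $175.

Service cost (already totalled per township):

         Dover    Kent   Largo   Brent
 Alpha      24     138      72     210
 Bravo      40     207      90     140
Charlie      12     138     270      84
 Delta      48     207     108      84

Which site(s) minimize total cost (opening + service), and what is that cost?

Open Delta only; minimum total cost 622.

For any fixed open set, each township goes to its cheapest open site; total = fixed + service.
{Delta}: Dover→Delta 48, Kent→Delta 207, Largo→Delta 108, Brent→Delta 84. Service 447; fixed 175; total 622.
{Charlie}: Dover→Charlie 12, Kent→Charlie 138, Largo→Charlie 270, Brent→Charlie 84. Service 504; fixed 164; total 668.
{Charlie, Delta}: service 342 + fixed 339 = 681
{Alpha, Bravo, Charlie, Delta}: Dover→Charlie 12, Kent→Alpha 138, Largo→Alpha 72, Brent→Charlie 84. Service 306; fixed 1071; total 1377.
No other subset beats 622.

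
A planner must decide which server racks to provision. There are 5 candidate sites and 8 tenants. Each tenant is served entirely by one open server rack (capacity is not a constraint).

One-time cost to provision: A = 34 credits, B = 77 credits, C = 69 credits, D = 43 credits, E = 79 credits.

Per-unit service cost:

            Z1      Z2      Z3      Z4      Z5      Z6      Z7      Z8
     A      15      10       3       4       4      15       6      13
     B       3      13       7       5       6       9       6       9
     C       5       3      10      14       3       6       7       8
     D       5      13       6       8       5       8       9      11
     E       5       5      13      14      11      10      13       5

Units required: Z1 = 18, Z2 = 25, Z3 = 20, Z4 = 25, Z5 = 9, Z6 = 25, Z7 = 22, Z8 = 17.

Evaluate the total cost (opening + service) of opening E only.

Total cost: 1624

Each tenant is assigned to its cheapest site among the open ones.
{E}: Z1→E 5·18=90, Z2→E 5·25=125, Z3→E 13·20=260, Z4→E 14·25=350, Z5→E 11·9=99, Z6→E 10·25=250, Z7→E 13·22=286, Z8→E 5·17=85. Service 1545; fixed 79; total 1624.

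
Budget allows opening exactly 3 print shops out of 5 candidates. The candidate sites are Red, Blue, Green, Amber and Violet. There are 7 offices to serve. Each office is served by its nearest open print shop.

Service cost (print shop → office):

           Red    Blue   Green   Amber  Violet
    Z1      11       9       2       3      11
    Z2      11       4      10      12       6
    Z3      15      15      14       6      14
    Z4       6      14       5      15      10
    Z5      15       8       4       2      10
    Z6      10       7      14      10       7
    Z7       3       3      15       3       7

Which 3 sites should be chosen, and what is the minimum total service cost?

Choose Blue, Green and Amber; total service cost 29.

With exactly 3 open, each office uses its cheapest among the chosen.
{Blue, Green, Amber}: Z1→Green 2, Z2→Blue 4, Z3→Amber 6, Z4→Green 5, Z5→Amber 2, Z6→Blue 7, Z7→Blue 3. Service cost 29.
{Red, Blue, Amber}: service cost 31
{Green, Amber, Violet}: service cost 31
Among all 10 size-3 choices, {Blue, Green, Amber} is lowest.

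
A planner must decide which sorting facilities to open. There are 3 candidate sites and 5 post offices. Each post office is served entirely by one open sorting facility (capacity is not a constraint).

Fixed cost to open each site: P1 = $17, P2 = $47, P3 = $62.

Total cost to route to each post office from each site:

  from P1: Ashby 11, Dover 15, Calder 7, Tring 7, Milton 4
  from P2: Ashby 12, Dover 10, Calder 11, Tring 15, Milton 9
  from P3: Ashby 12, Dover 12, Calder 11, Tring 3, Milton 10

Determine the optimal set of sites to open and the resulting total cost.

Open P1 only; minimum total cost 61.

For any fixed open set, each post office goes to its cheapest open site; total = fixed + service.
{P1}: Ashby→P1 11, Dover→P1 15, Calder→P1 7, Tring→P1 7, Milton→P1 4. Service 44; fixed 17; total 61.
{P1, P2}: service 39 + fixed 64 = 103
{P2}: Ashby→P2 12, Dover→P2 10, Calder→P2 11, Tring→P2 15, Milton→P2 9. Service 57; fixed 47; total 104.
{P1, P2, P3}: service 35 + fixed 126 = 161
No other subset beats 61.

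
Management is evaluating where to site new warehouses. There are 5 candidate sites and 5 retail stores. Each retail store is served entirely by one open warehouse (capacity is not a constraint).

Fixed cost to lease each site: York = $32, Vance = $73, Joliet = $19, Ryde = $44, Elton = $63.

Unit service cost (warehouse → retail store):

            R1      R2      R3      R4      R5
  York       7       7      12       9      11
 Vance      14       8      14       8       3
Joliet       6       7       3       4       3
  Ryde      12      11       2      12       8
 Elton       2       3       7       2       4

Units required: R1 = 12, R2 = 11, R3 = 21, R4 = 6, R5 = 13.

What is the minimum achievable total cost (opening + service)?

For any fixed open set, each retail store goes to its cheapest open site; total = fixed + service.
{Joliet, Elton}: R1→Elton 2·12=24, R2→Elton 3·11=33, R3→Joliet 3·21=63, R4→Elton 2·6=12, R5→Joliet 3·13=39. Service 171; fixed 82; total 253.
{Ryde, Elton}: service 163 + fixed 107 = 270
{Joliet, Ryde, Elton}: service 150 + fixed 126 = 276
{York, Vance, Joliet, Ryde, Elton}: service 150 + fixed 231 = 381
No other subset beats 253.

Minimum total cost: 253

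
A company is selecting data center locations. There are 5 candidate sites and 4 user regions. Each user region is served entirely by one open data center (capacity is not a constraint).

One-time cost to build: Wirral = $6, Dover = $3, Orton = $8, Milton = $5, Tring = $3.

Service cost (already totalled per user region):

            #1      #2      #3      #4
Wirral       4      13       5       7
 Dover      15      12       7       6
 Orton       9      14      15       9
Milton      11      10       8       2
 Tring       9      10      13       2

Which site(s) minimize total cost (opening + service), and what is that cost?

Open Wirral and Tring; minimum total cost 30.

For any fixed open set, each user region goes to its cheapest open site; total = fixed + service.
{Wirral, Tring}: #1→Wirral 4, #2→Tring 10, #3→Wirral 5, #4→Tring 2. Service 21; fixed 9; total 30.
{Wirral, Milton}: service 21 + fixed 11 = 32
{Wirral, Dover, Tring}: service 21 + fixed 12 = 33
{Wirral, Dover, Orton, Milton, Tring}: service 21 + fixed 25 = 46
No other subset beats 30.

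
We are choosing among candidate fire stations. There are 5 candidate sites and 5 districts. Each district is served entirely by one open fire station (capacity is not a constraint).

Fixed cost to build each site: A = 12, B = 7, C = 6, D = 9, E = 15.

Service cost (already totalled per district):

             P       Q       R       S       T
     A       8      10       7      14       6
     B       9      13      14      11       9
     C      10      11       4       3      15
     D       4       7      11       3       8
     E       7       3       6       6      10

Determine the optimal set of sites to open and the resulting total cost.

Open C and D; minimum total cost 41.

For any fixed open set, each district goes to its cheapest open site; total = fixed + service.
{C, D}: P→D 4, Q→D 7, R→C 4, S→C 3, T→D 8. Service 26; fixed 15; total 41.
{D}: service 33 + fixed 9 = 42
{E}: service 32 + fixed 15 = 47
{A, B, C, D, E}: P→D 4, Q→E 3, R→C 4, S→C 3, T→A 6. Service 20; fixed 49; total 69.
No other subset beats 41.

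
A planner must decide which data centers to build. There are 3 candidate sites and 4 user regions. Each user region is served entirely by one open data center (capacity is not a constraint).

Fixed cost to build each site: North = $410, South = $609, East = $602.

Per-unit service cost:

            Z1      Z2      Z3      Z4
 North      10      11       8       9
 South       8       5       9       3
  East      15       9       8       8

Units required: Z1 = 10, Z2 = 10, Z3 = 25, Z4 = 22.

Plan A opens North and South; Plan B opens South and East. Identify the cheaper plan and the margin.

Plan A: {North, South}: Z1→South 8·10=80, Z2→South 5·10=50, Z3→North 8·25=200, Z4→South 3·22=66. Service 396; fixed 1019; total 1415.
Plan B: {South, East}: Z1→South 8·10=80, Z2→South 5·10=50, Z3→East 8·25=200, Z4→South 3·22=66. Service 396; fixed 1211; total 1607.
Difference: |1415 − 1607| = 192.

Plan A is cheaper by 192.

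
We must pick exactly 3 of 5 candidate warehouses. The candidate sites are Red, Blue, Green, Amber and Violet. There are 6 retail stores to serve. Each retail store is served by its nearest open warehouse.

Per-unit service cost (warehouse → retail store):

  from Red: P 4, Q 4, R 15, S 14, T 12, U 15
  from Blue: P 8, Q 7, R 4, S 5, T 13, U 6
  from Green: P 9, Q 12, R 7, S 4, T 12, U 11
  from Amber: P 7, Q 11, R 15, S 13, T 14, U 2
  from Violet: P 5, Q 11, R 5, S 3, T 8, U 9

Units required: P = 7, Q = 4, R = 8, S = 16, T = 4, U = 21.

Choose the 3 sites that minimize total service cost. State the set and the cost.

With exactly 3 open, each retail store uses its cheapest among the chosen.
{Red, Amber, Violet}: P→Red 4·7=28, Q→Red 4·4=16, R→Violet 5·8=40, S→Violet 3·16=48, T→Violet 8·4=32, U→Amber 2·21=42. Service cost 206.
{Blue, Amber, Violet}: service cost 217
{Green, Amber, Violet}: service cost 241
Among all 10 size-3 choices, {Red, Amber, Violet} is lowest.

Choose Red, Amber and Violet; total service cost 206.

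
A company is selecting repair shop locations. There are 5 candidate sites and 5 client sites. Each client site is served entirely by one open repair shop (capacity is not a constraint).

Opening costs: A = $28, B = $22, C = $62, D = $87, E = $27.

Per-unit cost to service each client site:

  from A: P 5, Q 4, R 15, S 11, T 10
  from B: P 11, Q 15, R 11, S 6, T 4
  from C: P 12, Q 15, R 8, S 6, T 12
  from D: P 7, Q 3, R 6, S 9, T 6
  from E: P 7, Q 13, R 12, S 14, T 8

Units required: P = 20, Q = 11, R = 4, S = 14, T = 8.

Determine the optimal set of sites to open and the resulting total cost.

Open A and B; minimum total cost 354.

For any fixed open set, each client site goes to its cheapest open site; total = fixed + service.
{A, B}: P→A 5·20=100, Q→A 4·11=44, R→B 11·4=44, S→B 6·14=84, T→B 4·8=32. Service 304; fixed 50; total 354.
{A, B, E}: service 304 + fixed 77 = 381
{A, B, C}: service 292 + fixed 112 = 404
{A, B, C, D, E}: service 273 + fixed 226 = 499
No other subset beats 354.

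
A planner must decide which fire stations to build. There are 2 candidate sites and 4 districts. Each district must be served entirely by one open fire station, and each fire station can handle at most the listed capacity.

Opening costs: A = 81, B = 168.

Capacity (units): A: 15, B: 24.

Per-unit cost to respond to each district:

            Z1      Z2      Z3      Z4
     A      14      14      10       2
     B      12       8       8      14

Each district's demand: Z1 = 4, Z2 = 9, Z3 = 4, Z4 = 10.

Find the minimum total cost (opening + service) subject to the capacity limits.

Open {A, B}: Z1→B 12·4=48, Z2→B 8·9=72, Z3→B 8·4=32, Z4→A 2·10=20.
Loads: A carries 10/15, B carries 17/24. Service 172; fixed 249; total 421.
Next best feasible plan costs 429.

Minimum total cost: 421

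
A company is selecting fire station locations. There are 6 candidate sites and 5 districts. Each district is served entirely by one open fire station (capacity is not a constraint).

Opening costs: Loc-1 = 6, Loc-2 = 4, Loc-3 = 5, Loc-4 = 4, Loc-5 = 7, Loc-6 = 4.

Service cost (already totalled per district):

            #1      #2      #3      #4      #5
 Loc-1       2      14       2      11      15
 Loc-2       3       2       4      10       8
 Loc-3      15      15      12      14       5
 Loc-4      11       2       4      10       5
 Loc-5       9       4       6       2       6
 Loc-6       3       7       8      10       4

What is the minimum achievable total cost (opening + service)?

Minimum total cost: 28

For any fixed open set, each district goes to its cheapest open site; total = fixed + service.
{Loc-2, Loc-5}: #1→Loc-2 3, #2→Loc-2 2, #3→Loc-2 4, #4→Loc-5 2, #5→Loc-5 6. Service 17; fixed 11; total 28.
{Loc-1, Loc-5}: service 16 + fixed 13 = 29
{Loc-1, Loc-4, Loc-5}: service 13 + fixed 17 = 30
{Loc-1, Loc-2, Loc-3, Loc-4, Loc-5, Loc-6}: service 12 + fixed 30 = 42
No other subset beats 28.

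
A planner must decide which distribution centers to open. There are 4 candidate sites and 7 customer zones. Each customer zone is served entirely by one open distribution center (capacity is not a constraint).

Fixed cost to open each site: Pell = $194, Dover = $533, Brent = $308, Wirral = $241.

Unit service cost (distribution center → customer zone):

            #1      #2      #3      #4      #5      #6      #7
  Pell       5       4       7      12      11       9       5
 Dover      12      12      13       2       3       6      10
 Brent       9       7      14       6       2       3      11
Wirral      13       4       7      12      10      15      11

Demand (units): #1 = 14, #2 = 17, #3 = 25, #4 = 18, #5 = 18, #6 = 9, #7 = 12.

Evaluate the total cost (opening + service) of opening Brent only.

Total cost: 1206

Each customer zone is assigned to its cheapest site among the open ones.
{Brent}: #1→Brent 9·14=126, #2→Brent 7·17=119, #3→Brent 14·25=350, #4→Brent 6·18=108, #5→Brent 2·18=36, #6→Brent 3·9=27, #7→Brent 11·12=132. Service 898; fixed 308; total 1206.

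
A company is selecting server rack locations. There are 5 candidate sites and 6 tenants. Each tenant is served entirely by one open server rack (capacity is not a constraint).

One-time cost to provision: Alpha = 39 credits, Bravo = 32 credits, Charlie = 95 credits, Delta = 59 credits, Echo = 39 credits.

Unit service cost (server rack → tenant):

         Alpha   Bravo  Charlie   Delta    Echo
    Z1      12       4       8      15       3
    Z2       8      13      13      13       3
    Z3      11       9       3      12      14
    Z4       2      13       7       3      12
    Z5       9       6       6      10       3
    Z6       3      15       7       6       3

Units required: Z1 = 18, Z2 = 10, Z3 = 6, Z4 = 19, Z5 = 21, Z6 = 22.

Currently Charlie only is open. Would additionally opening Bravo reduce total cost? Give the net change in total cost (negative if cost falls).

Yes — net change −40 (cost falls by 40).

Current service cost with {Charlie}: 705.
Adding Bravo: each tenant re-picks its cheapest; new service cost 633, saving 72.
Extra fixed cost: 32. Net change = 32 − 72 = -40.
(Totals: 800 → 760.)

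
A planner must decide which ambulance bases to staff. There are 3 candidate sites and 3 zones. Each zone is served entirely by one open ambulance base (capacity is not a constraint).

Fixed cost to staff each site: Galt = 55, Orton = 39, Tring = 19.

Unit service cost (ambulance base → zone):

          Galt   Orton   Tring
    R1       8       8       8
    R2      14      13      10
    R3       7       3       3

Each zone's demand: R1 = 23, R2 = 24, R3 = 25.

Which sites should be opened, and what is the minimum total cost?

For any fixed open set, each zone goes to its cheapest open site; total = fixed + service.
{Tring}: R1→Tring 8·23=184, R2→Tring 10·24=240, R3→Tring 3·25=75. Service 499; fixed 19; total 518.
{Orton, Tring}: service 499 + fixed 58 = 557
{Galt, Tring}: service 499 + fixed 74 = 573
{Galt, Orton, Tring}: service 499 + fixed 113 = 612
No other subset beats 518.

Open Tring only; minimum total cost 518.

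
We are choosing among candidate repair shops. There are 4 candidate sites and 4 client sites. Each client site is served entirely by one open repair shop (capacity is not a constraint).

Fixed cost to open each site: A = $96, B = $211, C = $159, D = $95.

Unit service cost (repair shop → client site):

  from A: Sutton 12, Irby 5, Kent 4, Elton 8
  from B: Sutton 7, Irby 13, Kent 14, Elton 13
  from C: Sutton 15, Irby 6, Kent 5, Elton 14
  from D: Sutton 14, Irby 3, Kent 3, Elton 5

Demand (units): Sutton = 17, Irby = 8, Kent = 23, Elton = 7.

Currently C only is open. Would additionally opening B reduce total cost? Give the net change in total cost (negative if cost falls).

Current service cost with {C}: 516.
Adding B: each client site re-picks its cheapest; new service cost 373, saving 143.
Extra fixed cost: 211. Net change = 211 − 143 = 68.
(Totals: 675 → 743.)

No — net change +68 (cost rises by 68).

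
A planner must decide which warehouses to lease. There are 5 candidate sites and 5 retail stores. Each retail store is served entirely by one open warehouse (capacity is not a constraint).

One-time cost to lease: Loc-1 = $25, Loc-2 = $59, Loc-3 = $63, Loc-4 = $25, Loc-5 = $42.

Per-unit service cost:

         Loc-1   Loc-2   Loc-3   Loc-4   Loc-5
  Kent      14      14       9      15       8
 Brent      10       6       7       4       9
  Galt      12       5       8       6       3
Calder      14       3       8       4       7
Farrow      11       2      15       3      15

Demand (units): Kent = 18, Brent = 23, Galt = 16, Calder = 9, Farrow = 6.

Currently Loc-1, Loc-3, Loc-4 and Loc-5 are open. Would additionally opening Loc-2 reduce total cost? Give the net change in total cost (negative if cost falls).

No — net change +44 (cost rises by 44).

Current service cost with {Loc-1, Loc-3, Loc-4, Loc-5}: 338.
Adding Loc-2: each retail store re-picks its cheapest; new service cost 323, saving 15.
Extra fixed cost: 59. Net change = 59 − 15 = 44.
(Totals: 493 → 537.)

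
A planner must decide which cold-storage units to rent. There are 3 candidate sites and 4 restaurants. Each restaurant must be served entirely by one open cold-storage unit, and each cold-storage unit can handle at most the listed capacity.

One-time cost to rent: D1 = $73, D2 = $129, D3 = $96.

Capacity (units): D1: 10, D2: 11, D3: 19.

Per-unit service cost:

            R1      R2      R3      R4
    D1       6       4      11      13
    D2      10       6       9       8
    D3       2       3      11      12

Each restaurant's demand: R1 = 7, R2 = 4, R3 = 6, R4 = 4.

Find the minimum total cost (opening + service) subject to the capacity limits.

Open {D1, D3}: R1→D3 2·7=14, R2→D3 3·4=12, R3→D1 11·6=66, R4→D3 12·4=48.
Loads: D1 carries 6/10, D3 carries 15/19. Service 140; fixed 169; total 309.
Next best feasible plan costs 313.

Minimum total cost: 309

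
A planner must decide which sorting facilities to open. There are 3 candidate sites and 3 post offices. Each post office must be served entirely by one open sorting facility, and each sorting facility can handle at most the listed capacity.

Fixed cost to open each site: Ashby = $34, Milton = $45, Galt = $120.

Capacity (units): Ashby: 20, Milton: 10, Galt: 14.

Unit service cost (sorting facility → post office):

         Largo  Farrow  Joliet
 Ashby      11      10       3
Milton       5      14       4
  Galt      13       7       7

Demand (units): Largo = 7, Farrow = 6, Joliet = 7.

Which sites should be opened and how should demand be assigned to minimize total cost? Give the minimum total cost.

Open {Ashby}: Largo→Ashby 11·7=77, Farrow→Ashby 10·6=60, Joliet→Ashby 3·7=21.
Loads: Ashby carries 20/20. Service 158; fixed 34; total 192.
Next best feasible plan costs 195.

Minimum total cost: 192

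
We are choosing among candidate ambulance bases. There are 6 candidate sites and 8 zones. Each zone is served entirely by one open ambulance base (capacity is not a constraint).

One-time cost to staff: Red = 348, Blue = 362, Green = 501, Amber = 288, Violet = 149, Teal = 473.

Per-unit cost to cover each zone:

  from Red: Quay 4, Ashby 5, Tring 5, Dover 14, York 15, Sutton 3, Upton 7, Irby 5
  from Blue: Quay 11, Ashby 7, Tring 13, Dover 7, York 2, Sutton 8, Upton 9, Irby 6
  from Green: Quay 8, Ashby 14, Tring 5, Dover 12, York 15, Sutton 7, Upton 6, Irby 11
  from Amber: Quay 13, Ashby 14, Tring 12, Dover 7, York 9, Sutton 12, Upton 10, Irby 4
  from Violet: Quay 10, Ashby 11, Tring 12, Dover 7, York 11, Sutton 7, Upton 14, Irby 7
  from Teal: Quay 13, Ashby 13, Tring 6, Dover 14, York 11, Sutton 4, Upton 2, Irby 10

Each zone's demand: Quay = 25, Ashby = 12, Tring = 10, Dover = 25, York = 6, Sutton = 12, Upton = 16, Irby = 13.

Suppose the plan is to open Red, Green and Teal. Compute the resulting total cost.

Total cost: 2031

Each zone is assigned to its cheapest site among the open ones.
{Red, Green, Teal}: Quay→Red 4·25=100, Ashby→Red 5·12=60, Tring→Red 5·10=50, Dover→Green 12·25=300, York→Teal 11·6=66, Sutton→Red 3·12=36, Upton→Teal 2·16=32, Irby→Red 5·13=65. Service 709; fixed 1322; total 2031.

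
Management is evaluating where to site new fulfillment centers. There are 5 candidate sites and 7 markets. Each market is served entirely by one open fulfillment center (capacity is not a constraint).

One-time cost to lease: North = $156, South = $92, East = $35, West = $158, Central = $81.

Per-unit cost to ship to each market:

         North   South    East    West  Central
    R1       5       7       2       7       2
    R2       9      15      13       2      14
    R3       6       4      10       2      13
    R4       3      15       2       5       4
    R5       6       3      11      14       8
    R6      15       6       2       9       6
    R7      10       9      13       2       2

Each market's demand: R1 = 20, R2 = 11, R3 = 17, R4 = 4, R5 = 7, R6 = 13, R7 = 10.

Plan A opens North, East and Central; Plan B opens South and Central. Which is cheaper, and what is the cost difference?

Plan A: {North, East, Central}: R1→East 2·20=40, R2→North 9·11=99, R3→North 6·17=102, R4→East 2·4=8, R5→North 6·7=42, R6→East 2·13=26, R7→Central 2·10=20. Service 337; fixed 272; total 609.
Plan B: {South, Central}: R1→Central 2·20=40, R2→Central 14·11=154, R3→South 4·17=68, R4→Central 4·4=16, R5→South 3·7=21, R6→South 6·13=78, R7→Central 2·10=20. Service 397; fixed 173; total 570.
Difference: |609 − 570| = 39.

Plan B is cheaper by 39.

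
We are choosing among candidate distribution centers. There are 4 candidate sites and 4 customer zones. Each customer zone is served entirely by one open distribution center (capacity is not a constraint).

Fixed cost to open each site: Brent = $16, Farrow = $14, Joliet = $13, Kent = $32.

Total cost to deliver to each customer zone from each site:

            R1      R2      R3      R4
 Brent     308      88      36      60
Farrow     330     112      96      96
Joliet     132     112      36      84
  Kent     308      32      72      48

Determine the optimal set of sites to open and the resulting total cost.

For any fixed open set, each customer zone goes to its cheapest open site; total = fixed + service.
{Joliet, Kent}: R1→Joliet 132, R2→Kent 32, R3→Joliet 36, R4→Kent 48. Service 248; fixed 45; total 293.
{Farrow, Joliet, Kent}: R1→Joliet 132, R2→Kent 32, R3→Joliet 36, R4→Kent 48. Service 248; fixed 59; total 307.
{Brent, Joliet, Kent}: service 248 + fixed 61 = 309
{Brent, Farrow, Joliet, Kent}: service 248 + fixed 75 = 323
No other subset beats 293.

Open Joliet and Kent; minimum total cost 293.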